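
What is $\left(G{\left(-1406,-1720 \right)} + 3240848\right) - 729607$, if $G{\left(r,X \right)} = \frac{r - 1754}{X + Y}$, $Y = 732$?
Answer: $\frac{620277317}{247} \approx 2.5112 \cdot 10^{6}$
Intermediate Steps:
$G{\left(r,X \right)} = \frac{-1754 + r}{732 + X}$ ($G{\left(r,X \right)} = \frac{r - 1754}{X + 732} = \frac{-1754 + r}{732 + X}$)
$\left(G{\left(-1406,-1720 \right)} + 3240848\right) - 729607 = \left(\frac{-1754 - 1406}{732 - 1720} + 3240848\right) - 729607 = \left(\frac{1}{-988} \left(-3160\right) + 3240848\right) - 729607 = \left(\left(- \frac{1}{988}\right) \left(-3160\right) + 3240848\right) - 729607 = \left(\frac{790}{247} + 3240848\right) - 729607 = \frac{800490246}{247} - 729607 = \frac{620277317}{247}$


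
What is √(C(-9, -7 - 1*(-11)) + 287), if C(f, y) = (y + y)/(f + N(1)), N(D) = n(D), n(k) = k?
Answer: √286 ≈ 16.912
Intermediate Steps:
N(D) = D
C(f, y) = 2*y/(1 + f) (C(f, y) = (y + y)/(f + 1) = (2*y)/(1 + f) = 2*y/(1 + f))
√(C(-9, -7 - 1*(-11)) + 287) = √(2*(-7 - 1*(-11))/(1 - 9) + 287) = √(2*(-7 + 11)/(-8) + 287) = √(2*4*(-⅛) + 287) = √(-1 + 287) = √286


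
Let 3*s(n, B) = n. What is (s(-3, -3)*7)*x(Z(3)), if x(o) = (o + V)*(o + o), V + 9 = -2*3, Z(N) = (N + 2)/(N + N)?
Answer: 2975/18 ≈ 165.28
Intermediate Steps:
s(n, B) = n/3
Z(N) = (2 + N)/(2*N) (Z(N) = (2 + N)/((2*N)) = (2 + N)*(1/(2*N)) = (2 + N)/(2*N))
V = -15 (V = -9 - 2*3 = -9 - 6 = -15)
x(o) = 2*o*(-15 + o) (x(o) = (o - 15)*(o + o) = (-15 + o)*(2*o) = 2*o*(-15 + o))
(s(-3, -3)*7)*x(Z(3)) = (((⅓)*(-3))*7)*(2*((½)*(2 + 3)/3)*(-15 + (½)*(2 + 3)/3)) = (-1*7)*(2*((½)*(⅓)*5)*(-15 + (½)*(⅓)*5)) = -14*5*(-15 + ⅚)/6 = -14*5*(-85)/(6*6) = -7*(-425/18) = 2975/18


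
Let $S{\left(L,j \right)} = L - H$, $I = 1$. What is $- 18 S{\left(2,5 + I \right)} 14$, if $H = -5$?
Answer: $-1764$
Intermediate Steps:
$S{\left(L,j \right)} = 5 + L$ ($S{\left(L,j \right)} = L - -5 = L + 5 = 5 + L$)
$- 18 S{\left(2,5 + I \right)} 14 = - 18 \left(5 + 2\right) 14 = \left(-18\right) 7 \cdot 14 = \left(-126\right) 14 = -1764$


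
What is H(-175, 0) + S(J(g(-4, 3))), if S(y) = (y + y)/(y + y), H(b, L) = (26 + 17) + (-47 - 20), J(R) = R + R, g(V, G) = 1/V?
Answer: -23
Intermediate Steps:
J(R) = 2*R
H(b, L) = -24 (H(b, L) = 43 - 67 = -24)
S(y) = 1 (S(y) = (2*y)/((2*y)) = (2*y)*(1/(2*y)) = 1)
H(-175, 0) + S(J(g(-4, 3))) = -24 + 1 = -23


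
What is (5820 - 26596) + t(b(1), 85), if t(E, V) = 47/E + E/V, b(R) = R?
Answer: -1761964/85 ≈ -20729.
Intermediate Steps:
(5820 - 26596) + t(b(1), 85) = (5820 - 26596) + (47/1 + 1/85) = -20776 + (47*1 + 1*(1/85)) = -20776 + (47 + 1/85) = -20776 + 3996/85 = -1761964/85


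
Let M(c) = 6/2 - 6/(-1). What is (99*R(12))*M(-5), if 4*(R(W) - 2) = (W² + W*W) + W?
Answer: 68607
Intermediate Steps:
M(c) = 9 (M(c) = 6*(½) - 6*(-1) = 3 + 6 = 9)
R(W) = 2 + W²/2 + W/4 (R(W) = 2 + ((W² + W*W) + W)/4 = 2 + ((W² + W²) + W)/4 = 2 + (2*W² + W)/4 = 2 + (W + 2*W²)/4 = 2 + (W²/2 + W/4) = 2 + W²/2 + W/4)
(99*R(12))*M(-5) = (99*(2 + (½)*12² + (¼)*12))*9 = (99*(2 + (½)*144 + 3))*9 = (99*(2 + 72 + 3))*9 = (99*77)*9 = 7623*9 = 68607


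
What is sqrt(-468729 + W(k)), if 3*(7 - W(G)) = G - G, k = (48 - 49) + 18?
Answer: I*sqrt(468722) ≈ 684.63*I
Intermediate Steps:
k = 17 (k = -1 + 18 = 17)
W(G) = 7 (W(G) = 7 - (G - G)/3 = 7 - 1/3*0 = 7 + 0 = 7)
sqrt(-468729 + W(k)) = sqrt(-468729 + 7) = sqrt(-468722) = I*sqrt(468722)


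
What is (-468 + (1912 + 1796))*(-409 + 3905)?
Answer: 11327040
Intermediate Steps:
(-468 + (1912 + 1796))*(-409 + 3905) = (-468 + 3708)*3496 = 3240*3496 = 11327040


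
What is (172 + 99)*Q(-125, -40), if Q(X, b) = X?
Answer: -33875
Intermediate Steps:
(172 + 99)*Q(-125, -40) = (172 + 99)*(-125) = 271*(-125) = -33875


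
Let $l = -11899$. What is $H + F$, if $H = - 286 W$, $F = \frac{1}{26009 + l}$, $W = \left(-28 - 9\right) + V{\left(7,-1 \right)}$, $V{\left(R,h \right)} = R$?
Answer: $\frac{121063801}{14110} \approx 8580.0$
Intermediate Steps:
$W = -30$ ($W = \left(-28 - 9\right) + 7 = -37 + 7 = -30$)
$F = \frac{1}{14110}$ ($F = \frac{1}{26009 - 11899} = \frac{1}{14110} \approx 7.0872 \cdot 10^{-5}$)
$H = 8580$ ($H = \left(-286\right) \left(-30\right) = 8580$)
$H + F = 8580 + \frac{1}{14110} = \frac{121063801}{14110}$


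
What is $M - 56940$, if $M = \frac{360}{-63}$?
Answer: $- \frac{398620}{7} \approx -56946.0$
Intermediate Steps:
$M = - \frac{40}{7}$ ($M = 360 \left(- \frac{1}{63}\right) = - \frac{40}{7} \approx -5.7143$)
$M - 56940 = - \frac{40}{7} - 56940 = - \frac{398620}{7}$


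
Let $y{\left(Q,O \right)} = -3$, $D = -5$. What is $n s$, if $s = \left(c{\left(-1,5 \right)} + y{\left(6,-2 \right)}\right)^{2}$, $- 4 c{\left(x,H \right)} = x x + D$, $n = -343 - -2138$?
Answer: $7180$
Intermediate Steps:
$n = 1795$ ($n = -343 + 2138 = 1795$)
$c{\left(x,H \right)} = \frac{5}{4} - \frac{x^{2}}{4}$ ($c{\left(x,H \right)} = - \frac{x x - 5}{4} = - \frac{x^{2} - 5}{4} = - \frac{-5 + x^{2}}{4} = \frac{5}{4} - \frac{x^{2}}{4}$)
$s = 4$ ($s = \left(\left(\frac{5}{4} - \frac{\left(-1\right)^{2}}{4}\right) - 3\right)^{2} = \left(\left(\frac{5}{4} - \frac{1}{4}\right) - 3\right)^{2} = \left(1 - 3\right)^{2} = \left(-2\right)^{2} = 4$)
$n s = 1795 \cdot 4 = 7180$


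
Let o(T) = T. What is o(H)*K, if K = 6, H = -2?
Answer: -12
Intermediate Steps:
o(H)*K = -2*6 = -12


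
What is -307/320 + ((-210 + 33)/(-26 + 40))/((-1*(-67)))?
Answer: -172303/150080 ≈ -1.1481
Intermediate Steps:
-307/320 + ((-210 + 33)/(-26 + 40))/((-1*(-67))) = -307*1/320 - 177/14/67 = -307/320 - 177*1/14*(1/67) = -307/320 - 177/14*1/67 = -307/320 - 177/938 = -172303/150080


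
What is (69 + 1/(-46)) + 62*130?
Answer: 373933/46 ≈ 8129.0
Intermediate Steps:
(69 + 1/(-46)) + 62*130 = (69 - 1/46) + 8060 = 3173/46 + 8060 = 373933/46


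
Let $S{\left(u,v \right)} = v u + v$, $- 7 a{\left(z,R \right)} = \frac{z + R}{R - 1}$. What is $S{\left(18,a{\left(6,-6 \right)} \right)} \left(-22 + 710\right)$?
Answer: $0$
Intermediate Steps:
$a{\left(z,R \right)} = - \frac{R + z}{7 \left(-1 + R\right)}$ ($a{\left(z,R \right)} = - \frac{\left(z + R\right) \frac{1}{R - 1}}{7} = - \frac{\left(R + z\right) \frac{1}{-1 + R}}{7} = - \frac{\frac{1}{-1 + R} \left(R + z\right)}{7} = - \frac{R + z}{7 \left(-1 + R\right)}$)
$S{\left(u,v \right)} = v + u v$ ($S{\left(u,v \right)} = u v + v = v + u v$)
$S{\left(18,a{\left(6,-6 \right)} \right)} \left(-22 + 710\right) = \frac{\left(-1\right) \left(-6\right) - 6}{7 \left(-1 - 6\right)} \left(1 + 18\right) \left(-22 + 710\right) = \frac{6 - 6}{7 \left(-7\right)} 19 \cdot 688 = \frac{1}{7} \left(- \frac{1}{7}\right) 0 \cdot 19 \cdot 688 = 0 \cdot 19 \cdot 688 = 0 \cdot 688 = 0$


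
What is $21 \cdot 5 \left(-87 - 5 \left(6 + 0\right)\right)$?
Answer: $-12285$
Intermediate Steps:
$21 \cdot 5 \left(-87 - 5 \left(6 + 0\right)\right) = 105 \left(-87 - 30\right) = 105 \left(-117\right) = -12285$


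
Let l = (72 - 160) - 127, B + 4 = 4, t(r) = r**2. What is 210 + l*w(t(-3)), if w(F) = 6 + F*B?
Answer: -1080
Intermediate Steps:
B = 0 (B = -4 + 4 = 0)
w(F) = 6 (w(F) = 6 + F*0 = 6 + 0 = 6)
l = -215 (l = -88 - 127 = -215)
210 + l*w(t(-3)) = 210 - 215*6 = 210 - 1290 = -1080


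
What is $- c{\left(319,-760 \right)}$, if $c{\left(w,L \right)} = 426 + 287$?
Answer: $-713$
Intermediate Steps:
$c{\left(w,L \right)} = 713$
$- c{\left(319,-760 \right)} = \left(-1\right) 713 = -713$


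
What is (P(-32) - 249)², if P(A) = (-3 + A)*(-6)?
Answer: 1521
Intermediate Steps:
P(A) = 18 - 6*A
(P(-32) - 249)² = ((18 - 6*(-32)) - 249)² = ((18 + 192) - 249)² = (210 - 249)² = (-39)² = 1521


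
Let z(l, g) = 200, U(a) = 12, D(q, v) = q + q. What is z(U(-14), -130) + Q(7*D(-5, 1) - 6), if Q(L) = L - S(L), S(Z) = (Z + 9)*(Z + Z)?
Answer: -10060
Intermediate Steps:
S(Z) = 2*Z*(9 + Z) (S(Z) = (9 + Z)*(2*Z) = 2*Z*(9 + Z))
D(q, v) = 2*q
Q(L) = L - 2*L*(9 + L)
z(U(-14), -130) + Q(7*D(-5, 1) - 6) = 200 + (7*(2*(-5)) - 6)*(-17 - 2*(7*(2*(-5)) - 6)) = 200 + (7*(-10) - 6)*(-17 - 2*(7*(-10) - 6)) = 200 + (-70 - 6)*(-17 - 2*(-70 - 6)) = 200 - 76*(-17 - 2*(-76)) = 200 - 76*(-17 + 152) = 200 - 76*135 = 200 - 10260 = -10060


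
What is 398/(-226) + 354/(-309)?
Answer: -33831/11639 ≈ -2.9067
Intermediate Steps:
398/(-226) + 354/(-309) = 398*(-1/226) + 354*(-1/309) = -199/113 - 118/103 = -33831/11639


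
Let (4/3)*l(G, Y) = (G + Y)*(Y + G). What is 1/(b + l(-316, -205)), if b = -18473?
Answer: 4/740431 ≈ 5.4023e-6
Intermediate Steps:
l(G, Y) = 3*(G + Y)²/4 (l(G, Y) = 3*((G + Y)*(Y + G))/4 = 3*((G + Y)*(G + Y))/4 = 3*(G + Y)²/4)
1/(b + l(-316, -205)) = 1/(-18473 + 3*(-316 - 205)²/4) = 1/(-18473 + (¾)*(-521)²) = 1/(-18473 + (¾)*271441) = 1/(-18473 + 814323/4) = 1/(740431/4) = 4/740431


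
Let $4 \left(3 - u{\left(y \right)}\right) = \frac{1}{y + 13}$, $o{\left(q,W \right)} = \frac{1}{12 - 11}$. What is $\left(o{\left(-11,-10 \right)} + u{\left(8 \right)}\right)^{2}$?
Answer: $\frac{112225}{7056} \approx 15.905$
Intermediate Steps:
$o{\left(q,W \right)} = 1$ ($o{\left(q,W \right)} = 1^{-1} = 1$)
$u{\left(y \right)} = 3 - \frac{1}{4 \left(13 + y\right)}$ ($u{\left(y \right)} = 3 - \frac{1}{4 \left(y + 13\right)} = 3 - \frac{1}{4 \left(13 + y\right)}$)
$\left(o{\left(-11,-10 \right)} + u{\left(8 \right)}\right)^{2} = \left(1 + \frac{155 + 12 \cdot 8}{4 \left(13 + 8\right)}\right)^{2} = \left(1 + \frac{155 + 96}{4 \cdot 21}\right)^{2} = \left(1 + \frac{1}{4} \cdot \frac{1}{21} \cdot 251\right)^{2} = \left(1 + \frac{251}{84}\right)^{2} = \left(\frac{335}{84}\right)^{2} = \frac{112225}{7056}$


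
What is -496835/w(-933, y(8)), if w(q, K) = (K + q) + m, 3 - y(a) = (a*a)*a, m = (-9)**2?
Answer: 496835/1361 ≈ 365.05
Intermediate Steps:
m = 81
y(a) = 3 - a**3 (y(a) = 3 - a*a*a = 3 - a**2*a = 3 - a**3)
w(q, K) = 81 + K + q (w(q, K) = (K + q) + 81 = 81 + K + q)
-496835/w(-933, y(8)) = -496835/(81 + (3 - 1*8**3) - 933) = -496835/(81 + (3 - 1*512) - 933) = -496835/(81 + (3 - 512) - 933) = -496835/(81 - 509 - 933) = -496835/(-1361) = -496835*(-1/1361) = 496835/1361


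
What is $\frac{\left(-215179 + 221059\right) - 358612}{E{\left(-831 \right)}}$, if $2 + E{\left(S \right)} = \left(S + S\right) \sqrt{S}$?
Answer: $\frac{88183}{286928096} - \frac{73280073 i \sqrt{831}}{286928096} \approx 0.00030734 - 7.3623 i$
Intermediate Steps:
$E{\left(S \right)} = -2 + 2 S^{\frac{3}{2}}$ ($E{\left(S \right)} = -2 + \left(S + S\right) \sqrt{S} = -2 + 2 S \sqrt{S} = -2 + 2 S^{\frac{3}{2}}$)
$\frac{\left(-215179 + 221059\right) - 358612}{E{\left(-831 \right)}} = \frac{\left(-215179 + 221059\right) - 358612}{-2 + 2 \left(-831\right)^{\frac{3}{2}}} = \frac{5880 - 358612}{-2 + 2 \left(- 831 i \sqrt{831}\right)} = - \frac{352732}{-2 - 1662 i \sqrt{831}}$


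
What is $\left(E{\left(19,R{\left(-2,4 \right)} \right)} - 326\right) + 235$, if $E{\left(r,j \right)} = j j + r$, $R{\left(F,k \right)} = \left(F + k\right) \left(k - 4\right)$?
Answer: $-72$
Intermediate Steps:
$R{\left(F,k \right)} = \left(-4 + k\right) \left(F + k\right)$ ($R{\left(F,k \right)} = \left(F + k\right) \left(-4 + k\right) = \left(-4 + k\right) \left(F + k\right)$)
$E{\left(r,j \right)} = r + j^{2}$ ($E{\left(r,j \right)} = j^{2} + r = r + j^{2}$)
$\left(E{\left(19,R{\left(-2,4 \right)} \right)} - 326\right) + 235 = \left(\left(19 + \left(4^{2} - -8 - 16 - 8\right)^{2}\right) - 326\right) + 235 = \left(\left(19 + \left(16 + 8 - 16 - 8\right)^{2}\right) - 326\right) + 235 = \left(\left(19 + 0^{2}\right) - 326\right) + 235 = \left(\left(19 + 0\right) - 326\right) + 235 = \left(19 - 326\right) + 235 = -307 + 235 = -72$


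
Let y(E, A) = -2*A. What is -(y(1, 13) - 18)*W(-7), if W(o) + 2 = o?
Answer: -396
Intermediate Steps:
W(o) = -2 + o
-(y(1, 13) - 18)*W(-7) = -(-2*13 - 18)*(-2 - 7) = -(-26 - 18)*(-9) = -(-44)*(-9) = -1*396 = -396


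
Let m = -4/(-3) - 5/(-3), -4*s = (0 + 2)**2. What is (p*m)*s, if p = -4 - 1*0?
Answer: 12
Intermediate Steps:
p = -4 (p = -4 + 0 = -4)
s = -1 (s = -(0 + 2)**2/4 = -1/4*2**2 = -1/4*4 = -1)
m = 3 (m = -4*(-1/3) - 5*(-1/3) = 4/3 + 5/3 = 3)
(p*m)*s = -4*3*(-1) = -12*(-1) = 12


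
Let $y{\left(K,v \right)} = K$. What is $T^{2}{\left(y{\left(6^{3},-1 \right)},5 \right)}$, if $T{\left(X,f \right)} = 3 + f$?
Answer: $64$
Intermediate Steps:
$T^{2}{\left(y{\left(6^{3},-1 \right)},5 \right)} = \left(3 + 5\right)^{2} = 8^{2} = 64$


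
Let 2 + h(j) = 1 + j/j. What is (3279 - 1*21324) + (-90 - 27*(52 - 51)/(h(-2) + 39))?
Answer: -235764/13 ≈ -18136.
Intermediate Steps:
h(j) = 0 (h(j) = -2 + (1 + j/j) = -2 + (1 + 1) = -2 + 2 = 0)
(3279 - 1*21324) + (-90 - 27*(52 - 51)/(h(-2) + 39)) = (3279 - 1*21324) + (-90 - 27*(52 - 51)/(0 + 39)) = (3279 - 21324) + (-90 - 27/39) = -18045 + (-90 - 27/39) = -18045 + (-90 - 27*1/39) = -18045 + (-90 - 9/13) = -18045 - 1179/13 = -235764/13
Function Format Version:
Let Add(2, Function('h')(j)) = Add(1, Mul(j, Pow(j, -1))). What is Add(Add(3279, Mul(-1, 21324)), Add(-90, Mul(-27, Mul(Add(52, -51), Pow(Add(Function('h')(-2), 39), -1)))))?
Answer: Rational(-235764, 13) ≈ -18136.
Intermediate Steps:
Function('h')(j) = 0 (Function('h')(j) = Add(-2, Add(1, Mul(j, Pow(j, -1)))) = Add(-2, Add(1, 1)) = Add(-2, 2) = 0)
Add(Add(3279, Mul(-1, 21324)), Add(-90, Mul(-27, Mul(Add(52, -51), Pow(Add(Function('h')(-2), 39), -1))))) = Add(Add(3279, Mul(-1, 21324)), Add(-90, Mul(-27, Mul(Add(52, -51), Pow(Add(0, 39), -1))))) = Add(Add(3279, -21324), Add(-90, Mul(-27, Mul(1, Pow(39, -1))))) = Add(-18045, Add(-90, Mul(-27, Mul(1, Rational(1, 39))))) = Add(-18045, Add(-90, Mul(-27, Rational(1, 39)))) = Add(-18045, Add(-90, Rational(-9, 13))) = Add(-18045, Rational(-1179, 13)) = Rational(-235764, 13)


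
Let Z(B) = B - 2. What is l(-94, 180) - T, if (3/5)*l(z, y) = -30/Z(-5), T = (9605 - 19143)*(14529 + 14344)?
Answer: 1927734768/7 ≈ 2.7539e+8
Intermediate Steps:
T = -275390674 (T = -9538*28873 = -275390674)
Z(B) = -2 + B
l(z, y) = 50/7 (l(z, y) = 5*(-30/(-2 - 5))/3 = 5*(-30/(-7))/3 = 5*(-30*(-⅐))/3 = (5/3)*(30/7) = 50/7)
l(-94, 180) - T = 50/7 - 1*(-275390674) = 50/7 + 275390674 = 1927734768/7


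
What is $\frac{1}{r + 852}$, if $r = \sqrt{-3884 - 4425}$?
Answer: $\frac{852}{734213} - \frac{i \sqrt{8309}}{734213} \approx 0.0011604 - 0.00012415 i$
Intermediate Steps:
$r = i \sqrt{8309}$ ($r = \sqrt{-8309} = i \sqrt{8309} \approx 91.154 i$)
$\frac{1}{r + 852} = \frac{1}{i \sqrt{8309} + 852} = \frac{1}{852 + i \sqrt{8309}}$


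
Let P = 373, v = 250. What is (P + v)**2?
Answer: 388129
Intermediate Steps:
(P + v)**2 = (373 + 250)**2 = 623**2 = 388129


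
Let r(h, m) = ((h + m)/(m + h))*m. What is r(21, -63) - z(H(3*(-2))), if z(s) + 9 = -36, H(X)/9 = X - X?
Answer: -18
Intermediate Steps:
H(X) = 0 (H(X) = 9*(X - X) = 9*0 = 0)
z(s) = -45 (z(s) = -9 - 36 = -45)
r(h, m) = m (r(h, m) = ((h + m)/(h + m))*m = 1*m = m)
r(21, -63) - z(H(3*(-2))) = -63 - 1*(-45) = -63 + 45 = -18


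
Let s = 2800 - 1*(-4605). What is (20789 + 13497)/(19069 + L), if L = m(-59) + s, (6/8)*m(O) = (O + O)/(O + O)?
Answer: 51429/39713 ≈ 1.2950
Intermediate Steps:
m(O) = 4/3 (m(O) = 4*((O + O)/(O + O))/3 = 4*((2*O)/((2*O)))/3 = 4*((2*O)*(1/(2*O)))/3 = (4/3)*1 = 4/3)
s = 7405 (s = 2800 + 4605 = 7405)
L = 22219/3 (L = 4/3 + 7405 = 22219/3 ≈ 7406.3)
(20789 + 13497)/(19069 + L) = (20789 + 13497)/(19069 + 22219/3) = 34286/(79426/3) = 34286*(3/79426) = 51429/39713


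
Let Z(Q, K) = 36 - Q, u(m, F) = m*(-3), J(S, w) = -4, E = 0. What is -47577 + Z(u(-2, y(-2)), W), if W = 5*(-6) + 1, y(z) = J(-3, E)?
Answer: -47547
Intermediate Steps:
y(z) = -4
u(m, F) = -3*m
W = -29 (W = -30 + 1 = -29)
-47577 + Z(u(-2, y(-2)), W) = -47577 + (36 - (-3)*(-2)) = -47577 + (36 - 1*6) = -47577 + (36 - 6) = -47577 + 30 = -47547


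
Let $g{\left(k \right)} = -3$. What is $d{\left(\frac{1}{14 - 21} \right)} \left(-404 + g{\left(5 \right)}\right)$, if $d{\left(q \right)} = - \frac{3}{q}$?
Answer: $-8547$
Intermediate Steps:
$d{\left(\frac{1}{14 - 21} \right)} \left(-404 + g{\left(5 \right)}\right) = - \frac{3}{\frac{1}{14 - 21}} \left(-404 - 3\right) = - \frac{3}{\frac{1}{-7}} \left(-407\right) = - \frac{3}{- \frac{1}{7}} \left(-407\right) = \left(-3\right) \left(-7\right) \left(-407\right) = 21 \left(-407\right) = -8547$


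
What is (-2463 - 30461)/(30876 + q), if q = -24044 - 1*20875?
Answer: 32924/14043 ≈ 2.3445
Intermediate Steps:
q = -44919 (q = -24044 - 20875 = -44919)
(-2463 - 30461)/(30876 + q) = (-2463 - 30461)/(30876 - 44919) = -32924/(-14043) = -32924*(-1/14043) = 32924/14043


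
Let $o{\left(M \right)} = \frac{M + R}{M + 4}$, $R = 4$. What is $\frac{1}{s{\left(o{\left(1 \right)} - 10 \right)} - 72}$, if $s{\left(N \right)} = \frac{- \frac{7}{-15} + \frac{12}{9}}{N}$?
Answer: $- \frac{5}{361} \approx -0.01385$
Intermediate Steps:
$o{\left(M \right)} = 1$ ($o{\left(M \right)} = \frac{M + 4}{M + 4} = \frac{4 + M}{4 + M} = 1$)
$s{\left(N \right)} = \frac{9}{5 N}$ ($s{\left(N \right)} = \frac{\left(-7\right) \left(- \frac{1}{15}\right) + 12 \cdot \frac{1}{9}}{N} = \frac{\frac{7}{15} + \frac{4}{3}}{N} = \frac{9}{5 N}$)
$\frac{1}{s{\left(o{\left(1 \right)} - 10 \right)} - 72} = \frac{1}{\frac{9}{5 \left(1 - 10\right)} - 72} = \frac{1}{\frac{9}{5 \left(-9\right)} - 72} = \frac{1}{\frac{9}{5} \left(- \frac{1}{9}\right) - 72} = \frac{1}{- \frac{1}{5} - 72} = \frac{1}{- \frac{361}{5}} = - \frac{5}{361}$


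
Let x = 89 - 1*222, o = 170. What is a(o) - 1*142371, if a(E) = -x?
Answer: -142238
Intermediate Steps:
x = -133 (x = 89 - 222 = -133)
a(E) = 133 (a(E) = -1*(-133) = 133)
a(o) - 1*142371 = 133 - 1*142371 = 133 - 142371 = -142238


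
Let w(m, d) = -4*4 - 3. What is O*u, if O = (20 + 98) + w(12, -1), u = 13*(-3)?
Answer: -3861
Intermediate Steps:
w(m, d) = -19 (w(m, d) = -16 - 3 = -19)
u = -39
O = 99 (O = (20 + 98) - 19 = 118 - 19 = 99)
O*u = 99*(-39) = -3861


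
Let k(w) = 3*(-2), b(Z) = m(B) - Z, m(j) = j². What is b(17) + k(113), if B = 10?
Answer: 77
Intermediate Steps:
b(Z) = 100 - Z (b(Z) = 10² - Z = 100 - Z)
k(w) = -6
b(17) + k(113) = (100 - 1*17) - 6 = (100 - 17) - 6 = 83 - 6 = 77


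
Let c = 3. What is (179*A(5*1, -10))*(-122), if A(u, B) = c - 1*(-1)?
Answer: -87352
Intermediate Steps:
A(u, B) = 4 (A(u, B) = 3 - 1*(-1) = 3 + 1 = 4)
(179*A(5*1, -10))*(-122) = (179*4)*(-122) = 716*(-122) = -87352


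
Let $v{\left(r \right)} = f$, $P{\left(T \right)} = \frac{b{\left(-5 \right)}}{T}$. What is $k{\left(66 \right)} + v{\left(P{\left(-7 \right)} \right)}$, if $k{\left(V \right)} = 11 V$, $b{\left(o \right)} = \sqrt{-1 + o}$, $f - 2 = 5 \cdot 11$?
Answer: $783$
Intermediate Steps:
$f = 57$ ($f = 2 + 5 \cdot 11 = 2 + 55 = 57$)
$P{\left(T \right)} = \frac{i \sqrt{6}}{T}$ ($P{\left(T \right)} = \frac{\sqrt{-1 - 5}}{T} = \frac{\sqrt{-6}}{T} = \frac{i \sqrt{6}}{T}$)
$v{\left(r \right)} = 57$
$k{\left(66 \right)} + v{\left(P{\left(-7 \right)} \right)} = 11 \cdot 66 + 57 = 726 + 57 = 783$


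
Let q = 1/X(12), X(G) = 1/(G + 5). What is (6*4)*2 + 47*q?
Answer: 847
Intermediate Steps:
X(G) = 1/(5 + G)
q = 17 (q = 1/(1/(5 + 12)) = 1/(1/17) = 17)
(6*4)*2 + 47*q = (6*4)*2 + 47*17 = 24*2 + 799 = 48 + 799 = 847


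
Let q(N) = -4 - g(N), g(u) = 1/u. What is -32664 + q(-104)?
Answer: -3397471/104 ≈ -32668.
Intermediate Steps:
q(N) = -4 - 1/N
-32664 + q(-104) = -32664 + (-4 - 1/(-104)) = -32664 + (-4 - 1*(-1/104)) = -32664 + (-4 + 1/104) = -32664 - 415/104 = -3397471/104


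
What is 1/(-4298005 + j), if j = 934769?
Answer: -1/3363236 ≈ -2.9733e-7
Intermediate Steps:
1/(-4298005 + j) = 1/(-4298005 + 934769) = 1/(-3363236) = -1/3363236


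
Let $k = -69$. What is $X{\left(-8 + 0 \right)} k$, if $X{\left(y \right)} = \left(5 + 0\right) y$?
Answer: $2760$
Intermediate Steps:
$X{\left(y \right)} = 5 y$
$X{\left(-8 + 0 \right)} k = 5 \left(-8 + 0\right) \left(-69\right) = 5 \left(-8\right) \left(-69\right) = \left(-40\right) \left(-69\right) = 2760$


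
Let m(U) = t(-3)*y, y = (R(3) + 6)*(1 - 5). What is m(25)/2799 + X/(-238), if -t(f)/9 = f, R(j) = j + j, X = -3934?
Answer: 84943/5287 ≈ 16.066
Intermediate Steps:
R(j) = 2*j
t(f) = -9*f
y = -48 (y = (2*3 + 6)*(1 - 5) = (6 + 6)*(-4) = 12*(-4) = -48)
m(U) = -1296 (m(U) = -9*(-3)*(-48) = 27*(-48) = -1296)
m(25)/2799 + X/(-238) = -1296/2799 - 3934/(-238) = -1296*1/2799 - 3934*(-1/238) = -144/311 + 281/17 = 84943/5287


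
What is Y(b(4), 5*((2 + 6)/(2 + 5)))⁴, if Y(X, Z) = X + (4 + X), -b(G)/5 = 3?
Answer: 456976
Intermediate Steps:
b(G) = -15 (b(G) = -5*3 = -15)
Y(X, Z) = 4 + 2*X
Y(b(4), 5*((2 + 6)/(2 + 5)))⁴ = (4 + 2*(-15))⁴ = (4 - 30)⁴ = (-26)⁴ = 456976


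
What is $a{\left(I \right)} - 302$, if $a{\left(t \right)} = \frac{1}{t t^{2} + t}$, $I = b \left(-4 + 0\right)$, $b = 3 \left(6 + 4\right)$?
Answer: $- \frac{521892241}{1728120} \approx -302.0$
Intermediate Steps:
$b = 30$ ($b = 3 \cdot 10 = 30$)
$I = -120$ ($I = 30 \left(-4 + 0\right) = 30 \left(-4\right) = -120$)
$a{\left(t \right)} = \frac{1}{t + t^{3}}$ ($a{\left(t \right)} = \frac{1}{t^{3} + t} = \frac{1}{t + t^{3}}$)
$a{\left(I \right)} - 302 = \frac{1}{-120 + \left(-120\right)^{3}} - 302 = \frac{1}{-120 - 1728000} - 302 = \frac{1}{-1728120} - 302 = - \frac{1}{1728120} - 302 = - \frac{521892241}{1728120}$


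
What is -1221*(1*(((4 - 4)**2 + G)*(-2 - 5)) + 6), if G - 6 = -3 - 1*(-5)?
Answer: 61050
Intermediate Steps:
G = 8 (G = 6 + (-3 - 1*(-5)) = 6 + (-3 + 5) = 6 + 2 = 8)
-1221*(1*(((4 - 4)**2 + G)*(-2 - 5)) + 6) = -1221*(1*(((4 - 4)**2 + 8)*(-2 - 5)) + 6) = -1221*(1*((0**2 + 8)*(-7)) + 6) = -1221*(1*((0 + 8)*(-7)) + 6) = -1221*(1*(8*(-7)) + 6) = -1221*(1*(-56) + 6) = -1221*(-56 + 6) = -1221*(-50) = 61050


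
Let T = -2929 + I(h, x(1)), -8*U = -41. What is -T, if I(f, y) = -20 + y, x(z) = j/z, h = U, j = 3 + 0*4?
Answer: 2946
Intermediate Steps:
j = 3 (j = 3 + 0 = 3)
U = 41/8 (U = -⅛*(-41) = 41/8 ≈ 5.1250)
h = 41/8 ≈ 5.1250
x(z) = 3/z
T = -2946 (T = -2929 + (-20 + 3/1) = -2929 + (-20 + 3*1) = -2929 + (-20 + 3) = -2929 - 17 = -2946)
-T = -1*(-2946) = 2946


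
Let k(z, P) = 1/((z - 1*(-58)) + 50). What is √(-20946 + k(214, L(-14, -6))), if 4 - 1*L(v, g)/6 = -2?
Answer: I*√2171764742/322 ≈ 144.73*I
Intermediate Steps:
L(v, g) = 36 (L(v, g) = 24 - 6*(-2) = 24 + 12 = 36)
k(z, P) = 1/(108 + z) (k(z, P) = 1/((z + 58) + 50) = 1/((58 + z) + 50) = 1/(108 + z))
√(-20946 + k(214, L(-14, -6))) = √(-20946 + 1/(108 + 214)) = √(-20946 + 1/322) = √(-6744611/322) = I*√2171764742/322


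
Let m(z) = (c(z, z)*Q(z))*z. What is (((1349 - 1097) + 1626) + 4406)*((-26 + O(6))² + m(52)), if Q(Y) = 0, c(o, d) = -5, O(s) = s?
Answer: 2513600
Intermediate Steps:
m(z) = 0 (m(z) = (-5*0)*z = 0*z = 0)
(((1349 - 1097) + 1626) + 4406)*((-26 + O(6))² + m(52)) = (((1349 - 1097) + 1626) + 4406)*((-26 + 6)² + 0) = ((252 + 1626) + 4406)*((-20)² + 0) = (1878 + 4406)*(400 + 0) = 6284*400 = 2513600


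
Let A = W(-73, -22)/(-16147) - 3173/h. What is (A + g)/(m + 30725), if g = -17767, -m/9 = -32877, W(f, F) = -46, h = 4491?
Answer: -644222972302/11842544349693 ≈ -0.054399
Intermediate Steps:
m = 295893 (m = -9*(-32877) = 295893)
A = -51027845/72516177 (A = -46/(-16147) - 3173/4491 = -46*(-1/16147) - 3173*1/4491 = 46/16147 - 3173/4491 = -51027845/72516177 ≈ -0.70368)
(A + g)/(m + 30725) = (-51027845/72516177 - 17767)/(295893 + 30725) = -1288445944604/72516177/326618 = -1288445944604/72516177*1/326618 = -644222972302/11842544349693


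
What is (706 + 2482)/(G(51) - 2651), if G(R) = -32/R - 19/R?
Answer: -797/663 ≈ -1.2021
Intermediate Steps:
G(R) = -51/R
(706 + 2482)/(G(51) - 2651) = (706 + 2482)/(-51/51 - 2651) = 3188/(-51*1/51 - 2651) = 3188/(-1 - 2651) = 3188/(-2652) = 3188*(-1/2652) = -797/663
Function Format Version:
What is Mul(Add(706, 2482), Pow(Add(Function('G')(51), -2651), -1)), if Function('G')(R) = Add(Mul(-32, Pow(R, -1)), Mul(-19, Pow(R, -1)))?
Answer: Rational(-797, 663) ≈ -1.2021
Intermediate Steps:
Function('G')(R) = Mul(-51, Pow(R, -1))
Mul(Add(706, 2482), Pow(Add(Function('G')(51), -2651), -1)) = Mul(Add(706, 2482), Pow(Add(Mul(-51, Pow(51, -1)), -2651), -1)) = Mul(3188, Pow(Add(Mul(-51, Rational(1, 51)), -2651), -1)) = Mul(3188, Pow(Add(-1, -2651), -1)) = Mul(3188, Pow(-2652, -1)) = Mul(3188, Rational(-1, 2652)) = Rational(-797, 663)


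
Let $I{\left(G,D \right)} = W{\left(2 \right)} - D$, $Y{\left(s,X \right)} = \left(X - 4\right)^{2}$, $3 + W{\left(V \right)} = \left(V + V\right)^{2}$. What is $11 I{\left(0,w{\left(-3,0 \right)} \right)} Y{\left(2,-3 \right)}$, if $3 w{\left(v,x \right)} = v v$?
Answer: $5390$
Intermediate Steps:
$w{\left(v,x \right)} = \frac{v^{2}}{3}$ ($w{\left(v,x \right)} = \frac{v v}{3} = \frac{v^{2}}{3}$)
$W{\left(V \right)} = -3 + 4 V^{2}$ ($W{\left(V \right)} = -3 + \left(V + V\right)^{2} = -3 + \left(2 V\right)^{2} = -3 + 4 V^{2}$)
$Y{\left(s,X \right)} = \left(-4 + X\right)^{2}$
$I{\left(G,D \right)} = 13 - D$ ($I{\left(G,D \right)} = \left(-3 + 4 \cdot 2^{2}\right) - D = \left(-3 + 4 \cdot 4\right) - D = \left(-3 + 16\right) - D = 13 - D$)
$11 I{\left(0,w{\left(-3,0 \right)} \right)} Y{\left(2,-3 \right)} = 11 \left(13 - \frac{\left(-3\right)^{2}}{3}\right) \left(-4 - 3\right)^{2} = 11 \left(13 - \frac{1}{3} \cdot 9\right) \left(-7\right)^{2} = 11 \left(13 - 3\right) 49 = 11 \cdot 10 \cdot 49 = 110 \cdot 49 = 5390$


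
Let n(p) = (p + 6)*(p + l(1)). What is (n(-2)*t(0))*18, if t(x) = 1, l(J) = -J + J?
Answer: -144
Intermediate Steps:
l(J) = 0
n(p) = p*(6 + p) (n(p) = (p + 6)*(p + 0) = (6 + p)*p = p*(6 + p))
(n(-2)*t(0))*18 = (-2*(6 - 2)*1)*18 = (-2*4*1)*18 = -8*1*18 = -8*18 = -144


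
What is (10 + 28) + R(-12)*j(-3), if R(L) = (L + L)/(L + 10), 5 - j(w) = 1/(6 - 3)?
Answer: 94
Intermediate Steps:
j(w) = 14/3 (j(w) = 5 - 1/(6 - 3) = 5 - 1/3 = 5 - 1*⅓ = 5 - ⅓ = 14/3)
R(L) = 2*L/(10 + L) (R(L) = (2*L)/(10 + L) = 2*L/(10 + L))
(10 + 28) + R(-12)*j(-3) = (10 + 28) + (2*(-12)/(10 - 12))*(14/3) = 38 + (2*(-12)/(-2))*(14/3) = 38 + (2*(-12)*(-½))*(14/3) = 38 + 12*(14/3) = 38 + 56 = 94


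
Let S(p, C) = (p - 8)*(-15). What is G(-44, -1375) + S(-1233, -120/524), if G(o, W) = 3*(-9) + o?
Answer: 18544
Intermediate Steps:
G(o, W) = -27 + o
S(p, C) = 120 - 15*p (S(p, C) = (-8 + p)*(-15) = 120 - 15*p)
G(-44, -1375) + S(-1233, -120/524) = (-27 - 44) + (120 - 15*(-1233)) = -71 + (120 + 18495) = -71 + 18615 = 18544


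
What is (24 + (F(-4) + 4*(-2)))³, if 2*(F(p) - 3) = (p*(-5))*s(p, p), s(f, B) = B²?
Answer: 5735339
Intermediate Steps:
F(p) = 3 - 5*p³/2 (F(p) = 3 + ((p*(-5))*p²)/2 = 3 + ((-5*p)*p²)/2 = 3 + (-5*p³)/2 = 3 - 5*p³/2)
(24 + (F(-4) + 4*(-2)))³ = (24 + ((3 - 5/2*(-4)³) + 4*(-2)))³ = (24 + ((3 - 5/2*(-64)) - 8))³ = (24 + ((3 + 160) - 8))³ = (24 + (163 - 8))³ = (24 + 155)³ = 179³ = 5735339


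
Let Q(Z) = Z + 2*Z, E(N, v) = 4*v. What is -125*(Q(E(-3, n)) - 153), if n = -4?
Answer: 25125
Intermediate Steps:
Q(Z) = 3*Z
-125*(Q(E(-3, n)) - 153) = -125*(3*(4*(-4)) - 153) = -125*(3*(-16) - 153) = -125*(-48 - 153) = -125*(-201) = 25125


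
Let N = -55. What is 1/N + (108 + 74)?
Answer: 10009/55 ≈ 181.98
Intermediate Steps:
1/N + (108 + 74) = 1/(-55) + (108 + 74) = -1/55 + 182 = 10009/55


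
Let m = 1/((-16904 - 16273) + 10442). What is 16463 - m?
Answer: 374286306/22735 ≈ 16463.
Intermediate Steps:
m = -1/22735 (m = 1/(-33177 + 10442) = 1/(-22735) = -1/22735 ≈ -4.3985e-5)
16463 - m = 16463 - 1*(-1/22735) = 16463 + 1/22735 = 374286306/22735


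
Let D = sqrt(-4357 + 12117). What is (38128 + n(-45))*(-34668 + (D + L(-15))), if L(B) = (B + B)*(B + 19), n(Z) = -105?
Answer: -1322744124 + 152092*sqrt(485) ≈ -1.3194e+9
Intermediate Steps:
D = 4*sqrt(485) (D = sqrt(7760) = 4*sqrt(485) ≈ 88.091)
L(B) = 2*B*(19 + B) (L(B) = (2*B)*(19 + B) = 2*B*(19 + B))
(38128 + n(-45))*(-34668 + (D + L(-15))) = (38128 - 105)*(-34668 + (4*sqrt(485) + 2*(-15)*(19 - 15))) = 38023*(-34668 + (4*sqrt(485) + 2*(-15)*4)) = 38023*(-34668 + (4*sqrt(485) - 120)) = 38023*(-34668 + (-120 + 4*sqrt(485))) = 38023*(-34788 + 4*sqrt(485)) = -1322744124 + 152092*sqrt(485)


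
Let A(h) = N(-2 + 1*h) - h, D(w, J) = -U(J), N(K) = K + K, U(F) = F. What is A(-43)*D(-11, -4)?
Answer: -188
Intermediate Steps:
N(K) = 2*K
D(w, J) = -J
A(h) = -4 + h (A(h) = 2*(-2 + 1*h) - h = 2*(-2 + h) - h = (-4 + 2*h) - h = -4 + h)
A(-43)*D(-11, -4) = (-4 - 43)*(-1*(-4)) = -47*4 = -188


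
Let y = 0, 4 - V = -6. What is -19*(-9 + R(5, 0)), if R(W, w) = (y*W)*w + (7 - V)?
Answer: 228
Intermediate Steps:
V = 10 (V = 4 - 1*(-6) = 4 + 6 = 10)
R(W, w) = -3 (R(W, w) = (0*W)*w + (7 - 1*10) = 0*w + (7 - 10) = 0 - 3 = -3)
-19*(-9 + R(5, 0)) = -19*(-9 - 3) = -19*(-12) = 228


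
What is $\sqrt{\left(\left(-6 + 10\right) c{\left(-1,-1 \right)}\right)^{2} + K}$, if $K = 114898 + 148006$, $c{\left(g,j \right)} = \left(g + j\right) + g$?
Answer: $2 \sqrt{65762} \approx 512.88$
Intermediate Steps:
$c{\left(g,j \right)} = j + 2 g$
$K = 262904$
$\sqrt{\left(\left(-6 + 10\right) c{\left(-1,-1 \right)}\right)^{2} + K} = \sqrt{\left(\left(-6 + 10\right) \left(-1 + 2 \left(-1\right)\right)\right)^{2} + 262904} = \sqrt{\left(4 \left(-1 - 2\right)\right)^{2} + 262904} = \sqrt{\left(4 \left(-3\right)\right)^{2} + 262904} = \sqrt{\left(-12\right)^{2} + 262904} = \sqrt{144 + 262904} = \sqrt{263048} = 2 \sqrt{65762}$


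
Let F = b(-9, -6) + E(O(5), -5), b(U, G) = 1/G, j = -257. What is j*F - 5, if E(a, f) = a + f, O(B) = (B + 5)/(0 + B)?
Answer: 4853/6 ≈ 808.83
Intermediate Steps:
O(B) = (5 + B)/B
F = -19/6 (F = 1/(-6) + ((5 + 5)/5 - 5) = -1/6 + ((1/5)*10 - 5) = -1/6 + (2 - 5) = -1/6 - 3 = -19/6 ≈ -3.1667)
j*F - 5 = -257*(-19/6) - 5 = 4883/6 - 5 = 4853/6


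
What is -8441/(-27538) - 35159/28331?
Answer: -729066571/780179078 ≈ -0.93449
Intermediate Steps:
-8441/(-27538) - 35159/28331 = -8441*(-1/27538) - 35159*1/28331 = 8441/27538 - 35159/28331 = -729066571/780179078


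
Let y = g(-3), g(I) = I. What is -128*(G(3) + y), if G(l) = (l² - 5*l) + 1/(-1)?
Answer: 1280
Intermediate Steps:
y = -3
G(l) = -1 + l² - 5*l (G(l) = (l² - 5*l) - 1 = -1 + l² - 5*l)
-128*(G(3) + y) = -128*((-1 + 3² - 5*3) - 3) = -128*((-1 + 9 - 15) - 3) = -128*(-7 - 3) = -128*(-10) = 1280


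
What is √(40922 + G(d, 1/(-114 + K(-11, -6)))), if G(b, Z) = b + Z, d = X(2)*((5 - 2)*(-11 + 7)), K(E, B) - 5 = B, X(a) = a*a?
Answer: √540558535/115 ≈ 202.17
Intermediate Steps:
X(a) = a²
K(E, B) = 5 + B
d = -48 (d = 2²*((5 - 2)*(-11 + 7)) = 4*(3*(-4)) = 4*(-12) = -48)
G(b, Z) = Z + b
√(40922 + G(d, 1/(-114 + K(-11, -6)))) = √(40922 + (1/(-114 + (5 - 6)) - 48)) = √(40922 + (1/(-114 - 1) - 48)) = √(40922 + (1/(-115) - 48)) = √(40922 + (-1/115 - 48)) = √(40922 - 5521/115) = √(4700509/115) = √540558535/115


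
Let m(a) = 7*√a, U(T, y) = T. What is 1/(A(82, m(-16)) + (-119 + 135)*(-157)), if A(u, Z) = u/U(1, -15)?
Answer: -1/2430 ≈ -0.00041152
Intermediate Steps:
A(u, Z) = u (A(u, Z) = u/1 = u*1 = u)
1/(A(82, m(-16)) + (-119 + 135)*(-157)) = 1/(82 + (-119 + 135)*(-157)) = 1/(82 + 16*(-157)) = 1/(82 - 2512) = 1/(-2430) = -1/2430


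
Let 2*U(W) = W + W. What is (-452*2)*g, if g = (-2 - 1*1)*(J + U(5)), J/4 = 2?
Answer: 35256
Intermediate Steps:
J = 8 (J = 4*2 = 8)
U(W) = W (U(W) = (W + W)/2 = (2*W)/2 = W)
g = -39 (g = (-2 - 1*1)*(8 + 5) = (-2 - 1)*13 = -3*13 = -39)
(-452*2)*g = -452*2*(-39) = -904*(-39) = 35256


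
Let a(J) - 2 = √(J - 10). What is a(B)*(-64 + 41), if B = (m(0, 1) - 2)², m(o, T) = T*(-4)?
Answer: -46 - 23*√26 ≈ -163.28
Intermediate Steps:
m(o, T) = -4*T
B = 36 (B = (-4*1 - 2)² = (-4 - 2)² = (-6)² = 36)
a(J) = 2 + √(-10 + J) (a(J) = 2 + √(J - 10) = 2 + √(-10 + J))
a(B)*(-64 + 41) = (2 + √(-10 + 36))*(-64 + 41) = (2 + √26)*(-23) = -46 - 23*√26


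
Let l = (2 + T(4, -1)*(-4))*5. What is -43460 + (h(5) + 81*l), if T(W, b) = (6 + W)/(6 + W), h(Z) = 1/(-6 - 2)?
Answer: -354161/8 ≈ -44270.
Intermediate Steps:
h(Z) = -1/8 (h(Z) = 1/(-8) = -1/8)
T(W, b) = 1
l = -10 (l = (2 + 1*(-4))*5 = (2 - 4)*5 = -2*5 = -10)
-43460 + (h(5) + 81*l) = -43460 + (-1/8 + 81*(-10)) = -43460 + (-1/8 - 810) = -43460 - 6481/8 = -354161/8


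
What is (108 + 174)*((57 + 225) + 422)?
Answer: 198528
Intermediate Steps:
(108 + 174)*((57 + 225) + 422) = 282*(282 + 422) = 282*704 = 198528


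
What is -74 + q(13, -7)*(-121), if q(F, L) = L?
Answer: 773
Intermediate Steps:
-74 + q(13, -7)*(-121) = -74 - 7*(-121) = -74 + 847 = 773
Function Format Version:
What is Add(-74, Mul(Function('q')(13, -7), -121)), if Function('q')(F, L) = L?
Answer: 773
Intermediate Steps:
Add(-74, Mul(Function('q')(13, -7), -121)) = Add(-74, Mul(-7, -121)) = Add(-74, 847) = 773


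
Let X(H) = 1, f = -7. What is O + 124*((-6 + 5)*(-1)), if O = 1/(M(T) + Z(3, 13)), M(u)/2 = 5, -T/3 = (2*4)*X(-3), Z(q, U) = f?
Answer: 373/3 ≈ 124.33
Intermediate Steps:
Z(q, U) = -7
T = -24 (T = -3*2*4 = -24 ≈ -24.000)
M(u) = 10 (M(u) = 2*5 = 10)
O = 1/3 (O = 1/(10 - 7) = 1/3 ≈ 0.33333)
O + 124*((-6 + 5)*(-1)) = 1/3 + 124*((-6 + 5)*(-1)) = 1/3 + 124*(-1*(-1)) = 1/3 + 124*1 = 1/3 + 124 = 373/3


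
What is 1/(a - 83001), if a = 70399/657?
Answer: -657/54461258 ≈ -1.2064e-5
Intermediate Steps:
a = 70399/657 (a = 70399*(1/657) = 70399/657 ≈ 107.15)
1/(a - 83001) = 1/(70399/657 - 83001) = 1/(-54461258/657) = -657/54461258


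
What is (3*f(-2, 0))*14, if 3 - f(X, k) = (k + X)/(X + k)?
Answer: 84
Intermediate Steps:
f(X, k) = 2 (f(X, k) = 3 - (k + X)/(X + k) = 3 - (X + k)/(X + k) = 3 - 1*1 = 3 - 1 = 2)
(3*f(-2, 0))*14 = (3*2)*14 = 6*14 = 84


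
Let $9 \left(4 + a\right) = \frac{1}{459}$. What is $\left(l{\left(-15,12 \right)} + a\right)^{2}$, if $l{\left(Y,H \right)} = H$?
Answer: $\frac{1092236401}{17065161} \approx 64.004$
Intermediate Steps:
$a = - \frac{16523}{4131}$ ($a = -4 + \frac{1}{9 \cdot 459} = -4 + \frac{1}{9} \cdot \frac{1}{459} = -4 + \frac{1}{4131} = - \frac{16523}{4131} \approx -3.9998$)
$\left(l{\left(-15,12 \right)} + a\right)^{2} = \left(12 - \frac{16523}{4131}\right)^{2} = \left(\frac{33049}{4131}\right)^{2} = \frac{1092236401}{17065161}$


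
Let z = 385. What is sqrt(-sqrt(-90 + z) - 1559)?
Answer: sqrt(-1559 - sqrt(295)) ≈ 39.701*I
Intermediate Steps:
sqrt(-sqrt(-90 + z) - 1559) = sqrt(-sqrt(-90 + 385) - 1559) = sqrt(-sqrt(295) - 1559) = sqrt(-1559 - sqrt(295))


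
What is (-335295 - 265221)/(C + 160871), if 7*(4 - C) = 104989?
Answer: -1050903/255284 ≈ -4.1166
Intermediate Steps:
C = -104961/7 (C = 4 - ⅐*104989 = 4 - 104989/7 = -104961/7 ≈ -14994.)
(-335295 - 265221)/(C + 160871) = (-335295 - 265221)/(-104961/7 + 160871) = -600516/1021136/7 = -600516*7/1021136 = -1050903/255284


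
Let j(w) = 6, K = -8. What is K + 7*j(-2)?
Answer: 34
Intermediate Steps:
K + 7*j(-2) = -8 + 7*6 = -8 + 42 = 34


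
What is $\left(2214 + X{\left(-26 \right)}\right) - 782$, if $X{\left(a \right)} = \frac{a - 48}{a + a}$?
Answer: $\frac{37269}{26} \approx 1433.4$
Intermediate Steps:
$X{\left(a \right)} = \frac{-48 + a}{2 a}$
$\left(2214 + X{\left(-26 \right)}\right) - 782 = \left(2214 + \frac{-48 - 26}{2 \left(-26\right)}\right) - 782 = \left(2214 + \frac{1}{2} \left(- \frac{1}{26}\right) \left(-74\right)\right) - 782 = \left(2214 + \frac{37}{26}\right) - 782 = \frac{57601}{26} - 782 = \frac{37269}{26}$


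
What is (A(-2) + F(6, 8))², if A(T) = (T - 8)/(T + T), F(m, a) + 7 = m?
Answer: 9/4 ≈ 2.2500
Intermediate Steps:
F(m, a) = -7 + m
A(T) = (-8 + T)/(2*T) (A(T) = (-8 + T)/((2*T)) = (-8 + T)*(1/(2*T)) = (-8 + T)/(2*T))
(A(-2) + F(6, 8))² = ((½)*(-8 - 2)/(-2) + (-7 + 6))² = ((½)*(-½)*(-10) - 1)² = (5/2 - 1)² = (3/2)² = 9/4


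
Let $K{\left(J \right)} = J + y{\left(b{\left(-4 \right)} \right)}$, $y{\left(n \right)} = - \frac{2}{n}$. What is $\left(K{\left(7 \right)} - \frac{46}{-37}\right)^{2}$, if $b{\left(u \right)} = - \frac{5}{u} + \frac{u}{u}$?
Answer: $\frac{5997601}{110889} \approx 54.087$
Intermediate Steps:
$b{\left(u \right)} = 1 - \frac{5}{u}$ ($b{\left(u \right)} = - \frac{5}{u} + 1 = 1 - \frac{5}{u}$)
$K{\left(J \right)} = - \frac{8}{9} + J$ ($K{\left(J \right)} = J - \frac{2}{\frac{1}{-4} \left(-5 - 4\right)} = J - \frac{2}{\left(- \frac{1}{4}\right) \left(-9\right)} = J - \frac{2}{\frac{9}{4}} = J - \frac{8}{9} = - \frac{8}{9} + J$)
$\left(K{\left(7 \right)} - \frac{46}{-37}\right)^{2} = \left(\left(- \frac{8}{9} + 7\right) - \frac{46}{-37}\right)^{2} = \left(\frac{55}{9} - - \frac{46}{37}\right)^{2} = \left(\frac{55}{9} + \frac{46}{37}\right)^{2} = \left(\frac{2449}{333}\right)^{2} = \frac{5997601}{110889}$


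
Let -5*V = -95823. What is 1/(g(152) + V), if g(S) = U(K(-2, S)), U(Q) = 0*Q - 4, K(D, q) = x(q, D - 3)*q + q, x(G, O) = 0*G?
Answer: 5/95803 ≈ 5.2190e-5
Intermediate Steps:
V = 95823/5 (V = -⅕*(-95823) = 95823/5 ≈ 19165.)
x(G, O) = 0
K(D, q) = q (K(D, q) = 0*q + q = 0 + q = q)
U(Q) = -4 (U(Q) = 0 - 4 = -4)
g(S) = -4
1/(g(152) + V) = 1/(-4 + 95823/5) = 1/(95803/5) = 5/95803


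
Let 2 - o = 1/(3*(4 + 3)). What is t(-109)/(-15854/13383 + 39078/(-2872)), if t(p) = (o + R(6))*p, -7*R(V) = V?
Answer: 16059831972/1989797467 ≈ 8.0711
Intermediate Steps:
R(V) = -V/7
o = 41/21 (o = 2 - 1/(3*(4 + 3)) = 2 - 1/(3*7) = 2 - 1/21 = 41/21 ≈ 1.9524)
t(p) = 23*p/21 (t(p) = (41/21 - 1/7*6)*p = (41/21 - 6/7)*p = 23*p/21)
t(-109)/(-15854/13383 + 39078/(-2872)) = ((23/21)*(-109))/(-15854/13383 + 39078/(-2872)) = -2507/(21*(-15854*1/13383 + 39078*(-1/2872))) = -2507/(21*(-15854/13383 - 19539/1436)) = -2507/(21*(-284256781/19217988)) = -2507/21*(-19217988/284256781) = 16059831972/1989797467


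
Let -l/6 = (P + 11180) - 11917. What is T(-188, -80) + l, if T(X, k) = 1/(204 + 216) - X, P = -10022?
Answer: 27191641/420 ≈ 64742.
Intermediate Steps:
T(X, k) = 1/420 - X
l = 64554 (l = -6*((-10022 + 11180) - 11917) = -6*(1158 - 11917) = -6*(-10759) = 64554)
T(-188, -80) + l = (1/420 - 1*(-188)) + 64554 = (1/420 + 188) + 64554 = 78961/420 + 64554 = 27191641/420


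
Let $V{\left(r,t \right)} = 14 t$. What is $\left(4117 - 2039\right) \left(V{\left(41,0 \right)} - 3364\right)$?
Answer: $-6990392$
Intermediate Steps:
$\left(4117 - 2039\right) \left(V{\left(41,0 \right)} - 3364\right) = \left(4117 - 2039\right) \left(14 \cdot 0 - 3364\right) = 2078 \left(0 - 3364\right) = 2078 \left(-3364\right) = -6990392$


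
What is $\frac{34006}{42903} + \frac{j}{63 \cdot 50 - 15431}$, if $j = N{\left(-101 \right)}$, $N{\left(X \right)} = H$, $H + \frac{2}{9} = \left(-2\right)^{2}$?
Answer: $\frac{59637944}{75270249} \approx 0.79232$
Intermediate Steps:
$H = \frac{34}{9}$ ($H = - \frac{2}{9} + \left(-2\right)^{2} = - \frac{2}{9} + 4 = \frac{34}{9} \approx 3.7778$)
$N{\left(X \right)} = \frac{34}{9}$
$j = \frac{34}{9} \approx 3.7778$
$\frac{34006}{42903} + \frac{j}{63 \cdot 50 - 15431} = \frac{34006}{42903} + \frac{34}{9 \left(63 \cdot 50 - 15431\right)} = 34006 \cdot \frac{1}{42903} + \frac{34}{9 \left(3150 - 15431\right)} = \frac{4858}{6129} + \frac{34}{9 \left(-12281\right)} = \frac{4858}{6129} + \frac{34}{9} \left(- \frac{1}{12281}\right) = \frac{4858}{6129} - \frac{34}{110529} = \frac{59637944}{75270249}$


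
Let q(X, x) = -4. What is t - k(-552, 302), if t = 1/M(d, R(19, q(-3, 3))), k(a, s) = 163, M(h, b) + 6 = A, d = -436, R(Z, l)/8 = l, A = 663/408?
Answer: -5713/35 ≈ -163.23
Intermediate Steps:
A = 13/8 (A = 663*(1/408) = 13/8 ≈ 1.6250)
R(Z, l) = 8*l
M(h, b) = -35/8 (M(h, b) = -6 + 13/8 = -35/8)
t = -8/35 (t = 1/(-35/8) = -8/35 ≈ -0.22857)
t - k(-552, 302) = -8/35 - 1*163 = -8/35 - 163 = -5713/35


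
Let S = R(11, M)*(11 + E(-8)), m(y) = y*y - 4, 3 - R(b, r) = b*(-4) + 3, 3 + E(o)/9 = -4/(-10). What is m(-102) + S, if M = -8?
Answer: 49272/5 ≈ 9854.4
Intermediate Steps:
E(o) = -117/5 (E(o) = -27 + 9*(-4/(-10)) = -27 + 9*(-4*(-1/10)) = -27 + 9*(2/5) = -27 + 18/5 = -117/5)
R(b, r) = 4*b (R(b, r) = 3 - (b*(-4) + 3) = 3 - (-4*b + 3) = 3 - (3 - 4*b) = 3 + (-3 + 4*b) = 4*b)
m(y) = -4 + y**2 (m(y) = y**2 - 4 = -4 + y**2)
S = -2728/5 (S = (4*11)*(11 - 117/5) = 44*(-62/5) = -2728/5 ≈ -545.60)
m(-102) + S = (-4 + (-102)**2) - 2728/5 = (-4 + 10404) - 2728/5 = 10400 - 2728/5 = 49272/5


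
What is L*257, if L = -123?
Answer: -31611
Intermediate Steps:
L*257 = -123*257 = -31611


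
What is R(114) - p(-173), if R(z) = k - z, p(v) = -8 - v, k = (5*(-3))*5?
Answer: -354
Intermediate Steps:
k = -75 (k = -15*5 = -75)
R(z) = -75 - z
R(114) - p(-173) = (-75 - 1*114) - (-8 - 1*(-173)) = (-75 - 114) - (-8 + 173) = -189 - 1*165 = -189 - 165 = -354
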